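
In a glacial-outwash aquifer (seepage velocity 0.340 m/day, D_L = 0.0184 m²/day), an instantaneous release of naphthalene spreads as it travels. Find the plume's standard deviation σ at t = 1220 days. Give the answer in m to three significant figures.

Dispersive spreading gives a Gaussian with σ² = 2Dt; advection only shifts the center.
σ = √(2 × 0.0184 × 1220) = 6.70 m.

6.70 m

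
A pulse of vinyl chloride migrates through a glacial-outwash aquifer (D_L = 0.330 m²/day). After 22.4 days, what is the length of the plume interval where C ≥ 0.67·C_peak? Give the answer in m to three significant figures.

The plume is Gaussian with σ = √(2Dt) = √(2 × 0.330 × 22.4) = 3.845 m.
C/C_peak = exp(−Δx²/(2σ²)) = 0.67 ⇒ Δx = σ·√(−2 ln 0.67) = 3.845 × 0.8950 = 3.441 m.
Width = 2Δx = 6.88 m.

6.88 m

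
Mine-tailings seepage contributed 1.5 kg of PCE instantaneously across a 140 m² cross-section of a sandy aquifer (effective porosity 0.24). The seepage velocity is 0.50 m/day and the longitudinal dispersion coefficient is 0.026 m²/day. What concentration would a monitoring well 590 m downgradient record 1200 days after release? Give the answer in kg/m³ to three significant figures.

0.00101 kg/m³

For an instantaneous plane source, C(x,t) = M/(n_e·A·√(4πDt)) · exp(−(x−vt)²/(4Dt)), with n_e·A the pore (flow) area.
Plume center vt = 0.50 × 1200 = 600 m, so the well at 590 m is 10 m upgradient of the peak.
√(4πDt) = 19.80 m, giving peak height M/(n_e·A·√(4πDt)) = 1.5/(0.24 × 140 × 19.80) = 0.002255 kg/m³.
(x−vt)²/(4Dt) = (-10)²/(4 × 0.026 × 1200) = 0.8013; exp(−0.8013) = 0.4487.
C = 0.002255 × 0.4487 = 0.00101 kg/m³.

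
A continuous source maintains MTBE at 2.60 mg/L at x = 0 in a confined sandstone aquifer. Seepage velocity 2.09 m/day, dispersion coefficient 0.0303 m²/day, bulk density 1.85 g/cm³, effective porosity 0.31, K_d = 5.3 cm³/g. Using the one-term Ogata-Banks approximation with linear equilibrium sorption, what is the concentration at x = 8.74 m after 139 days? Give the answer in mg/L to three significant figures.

Retardation factor R = 1 + ρ_b·K_d/n = 1 + 1.85 × 5.3/0.31 = 32.63.
Sorption retards both mechanisms: v_R = v/R = 0.06405 m/day, D_R = D/R = 0.0009286 m²/day.
v_R·t = 0.06405 × 139 = 8.90295 m; 2√(D_R t) = 0.7185 m; argument = (8.74 − 8.90295)/0.7185 = -0.2268.
C = C₀ × ½·erfc(-0.2268) = 2.60 × 0.6258 = 1.63 mg/L.

1.63 mg/L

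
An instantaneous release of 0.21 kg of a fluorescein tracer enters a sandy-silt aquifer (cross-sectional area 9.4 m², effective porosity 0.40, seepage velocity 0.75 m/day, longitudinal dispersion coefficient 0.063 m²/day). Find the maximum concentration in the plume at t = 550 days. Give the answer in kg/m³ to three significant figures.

0.00268 kg/m³

The peak of an instantaneous 1D plume sits at x = vt; there the Gaussian factor is 1 and C_max = M/(n_e·A·√(4πDt)), where n_e·A is the pore area the mass is dissolved in.
√(4πDt) = √(4π × 0.063 × 550) = 20.87 m, so C_max = 0.21/(0.40 × 9.4 × 20.87) = 0.00268 kg/m³.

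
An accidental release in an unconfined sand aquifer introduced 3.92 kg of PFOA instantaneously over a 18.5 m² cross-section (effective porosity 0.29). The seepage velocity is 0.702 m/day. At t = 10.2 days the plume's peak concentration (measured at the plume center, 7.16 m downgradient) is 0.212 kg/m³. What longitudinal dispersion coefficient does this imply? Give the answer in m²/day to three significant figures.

0.0927 m²/day

At the plume center C_max = M/(n_e·A·√(4πDt)), so D = M²/(4πt·(n_e·A·C_max)²).
n_e·A·C_max = 0.29 × 18.5 × 0.212 = 1.137 kg/m.
D = 3.92²/(4π × 10.2 × 1.137²) = 0.0927 m²/day.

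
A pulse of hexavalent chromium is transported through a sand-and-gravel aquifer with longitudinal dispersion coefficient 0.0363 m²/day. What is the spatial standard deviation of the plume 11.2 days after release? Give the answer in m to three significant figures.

Dispersive spreading gives a Gaussian with σ² = 2Dt; advection only shifts the center.
σ = √(2 × 0.0363 × 11.2) = 0.902 m.

0.902 m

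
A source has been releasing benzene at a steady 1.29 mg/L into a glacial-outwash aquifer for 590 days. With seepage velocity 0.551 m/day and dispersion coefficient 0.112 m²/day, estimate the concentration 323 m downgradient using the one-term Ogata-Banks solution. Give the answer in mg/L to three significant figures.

For a continuous step input, C/C₀ ≈ ½·erfc((x−vt)/(2√(Dt))).
vt = 0.551 × 590 = 325.09 m and 2√(Dt) = 2√(0.112 × 590) = 16.26 m.
Argument (x−vt)/(2√(Dt)) = (323 − 325.09)/16.26 = -0.1285; ½·erfc(-0.1285) = 0.5721.
C = 1.29 × 0.5721 = 0.738 mg/L.

0.738 mg/L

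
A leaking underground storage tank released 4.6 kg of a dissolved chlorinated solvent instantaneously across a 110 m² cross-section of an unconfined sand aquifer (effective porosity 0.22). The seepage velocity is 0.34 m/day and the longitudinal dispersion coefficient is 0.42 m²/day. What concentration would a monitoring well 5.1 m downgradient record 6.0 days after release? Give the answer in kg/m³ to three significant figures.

For an instantaneous plane source, C(x,t) = M/(n_e·A·√(4πDt)) · exp(−(x−vt)²/(4Dt)), with n_e·A the pore (flow) area.
Plume center vt = 0.34 × 6.0 = 2.04 m, so the well at 5.1 m is 3.06 m downgradient of the peak.
√(4πDt) = 5.627 m, giving peak height M/(n_e·A·√(4πDt)) = 4.6/(0.22 × 110 × 5.627) = 0.03378 kg/m³.
(x−vt)²/(4Dt) = (3.06)²/(4 × 0.42 × 6.0) = 0.9289; exp(−0.9289) = 0.3950.
C = 0.03378 × 0.3950 = 0.0133 kg/m³.

0.0133 kg/m³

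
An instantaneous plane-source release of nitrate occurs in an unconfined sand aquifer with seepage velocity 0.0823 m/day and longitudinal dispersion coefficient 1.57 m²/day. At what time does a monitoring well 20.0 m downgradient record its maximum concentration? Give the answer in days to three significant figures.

104 days

For the 1D instantaneous-source solution, setting ∂C/∂t = 0 at fixed x gives v²t² + 2Dt − x² = 0, so t = (√(D² + v²x²) − D)/v².
√(D² + v²x²) = √(1.57² + 0.0823² × 20.0²) = 2.275; v² = 0.00677329.
t = (2.275 − 1.57)/0.00677329 = 104 days (vs. the pure-advection estimate x/v = 243 d).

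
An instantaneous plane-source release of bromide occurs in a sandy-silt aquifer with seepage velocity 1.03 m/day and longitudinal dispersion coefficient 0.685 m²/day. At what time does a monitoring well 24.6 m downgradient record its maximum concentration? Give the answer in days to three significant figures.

23.2 days

For the 1D instantaneous-source solution, setting ∂C/∂t = 0 at fixed x gives v²t² + 2Dt − x² = 0, so t = (√(D² + v²x²) − D)/v².
√(D² + v²x²) = √(0.685² + 1.03² × 24.6²) = 25.35; v² = 1.0609.
t = (25.35 − 0.685)/1.0609 = 23.2 days (vs. the pure-advection estimate x/v = 23.9 d).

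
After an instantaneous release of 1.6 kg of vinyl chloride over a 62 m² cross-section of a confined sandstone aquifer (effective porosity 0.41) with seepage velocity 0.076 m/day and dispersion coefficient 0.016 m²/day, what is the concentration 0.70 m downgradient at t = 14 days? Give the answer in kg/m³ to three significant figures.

For an instantaneous plane source, C(x,t) = M/(n_e·A·√(4πDt)) · exp(−(x−vt)²/(4Dt)), with n_e·A the pore (flow) area.
Plume center vt = 0.076 × 14 = 1.064 m, so the well at 0.70 m is 0.364 m upgradient of the peak.
√(4πDt) = 1.678 m, giving peak height M/(n_e·A·√(4πDt)) = 1.6/(0.41 × 62 × 1.678) = 0.03751 kg/m³.
(x−vt)²/(4Dt) = (-0.364)²/(4 × 0.016 × 14) = 0.1479; exp(−0.1479) = 0.8625.
C = 0.03751 × 0.8625 = 0.0324 kg/m³.

0.0324 kg/m³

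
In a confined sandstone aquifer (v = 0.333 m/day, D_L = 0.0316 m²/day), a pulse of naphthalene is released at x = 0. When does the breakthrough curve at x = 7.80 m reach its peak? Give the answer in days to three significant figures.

For the 1D instantaneous-source solution, setting ∂C/∂t = 0 at fixed x gives v²t² + 2Dt − x² = 0, so t = (√(D² + v²x²) − D)/v².
√(D² + v²x²) = √(0.0316² + 0.333² × 7.80²) = 2.598; v² = 0.110889.
t = (2.598 − 0.0316)/0.110889 = 23.1 days (vs. the pure-advection estimate x/v = 23.4 d).

23.1 days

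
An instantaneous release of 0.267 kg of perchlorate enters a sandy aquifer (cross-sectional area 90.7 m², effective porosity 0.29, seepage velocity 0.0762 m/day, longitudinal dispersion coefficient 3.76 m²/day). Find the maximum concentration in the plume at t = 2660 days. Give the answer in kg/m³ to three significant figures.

The peak of an instantaneous 1D plume sits at x = vt; there the Gaussian factor is 1 and C_max = M/(n_e·A·√(4πDt)), where n_e·A is the pore area the mass is dissolved in.
√(4πDt) = √(4π × 3.76 × 2660) = 354.5 m, so C_max = 0.267/(0.29 × 90.7 × 354.5) = 2.86e-05 kg/m³.

2.86e-05 kg/m³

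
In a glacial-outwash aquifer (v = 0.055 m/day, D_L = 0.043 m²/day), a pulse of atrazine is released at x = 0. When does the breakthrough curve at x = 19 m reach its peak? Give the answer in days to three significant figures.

332 days

For the 1D instantaneous-source solution, setting ∂C/∂t = 0 at fixed x gives v²t² + 2Dt − x² = 0, so t = (√(D² + v²x²) − D)/v².
√(D² + v²x²) = √(0.043² + 0.055² × 19²) = 1.046; v² = 0.003025.
t = (1.046 − 0.043)/0.003025 = 332 days (vs. the pure-advection estimate x/v = 345 d).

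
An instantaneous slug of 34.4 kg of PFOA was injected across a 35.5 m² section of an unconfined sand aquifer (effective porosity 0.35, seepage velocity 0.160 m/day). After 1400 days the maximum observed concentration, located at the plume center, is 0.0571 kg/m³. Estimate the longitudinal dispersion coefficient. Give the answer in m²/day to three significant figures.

At the plume center C_max = M/(n_e·A·√(4πDt)), so D = M²/(4πt·(n_e·A·C_max)²).
n_e·A·C_max = 0.35 × 35.5 × 0.0571 = 0.7095 kg/m.
D = 34.4²/(4π × 1400 × 0.7095²) = 0.134 m²/day.

0.134 m²/day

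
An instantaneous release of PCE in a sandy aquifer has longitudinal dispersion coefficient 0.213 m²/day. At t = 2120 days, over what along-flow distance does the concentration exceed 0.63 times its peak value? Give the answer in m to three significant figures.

57.8 m

The plume is Gaussian with σ = √(2Dt) = √(2 × 0.213 × 2120) = 30.05 m.
C/C_peak = exp(−Δx²/(2σ²)) = 0.63 ⇒ Δx = σ·√(−2 ln 0.63) = 30.05 × 0.9613 = 28.89 m.
Width = 2Δx = 57.8 m.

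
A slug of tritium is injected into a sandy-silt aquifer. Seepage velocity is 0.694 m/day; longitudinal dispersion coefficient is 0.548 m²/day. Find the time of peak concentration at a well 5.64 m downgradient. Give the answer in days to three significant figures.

7.07 days

For the 1D instantaneous-source solution, setting ∂C/∂t = 0 at fixed x gives v²t² + 2Dt − x² = 0, so t = (√(D² + v²x²) − D)/v².
√(D² + v²x²) = √(0.548² + 0.694² × 5.64²) = 3.952; v² = 0.481636.
t = (3.952 − 0.548)/0.481636 = 7.07 days (vs. the pure-advection estimate x/v = 8.13 d).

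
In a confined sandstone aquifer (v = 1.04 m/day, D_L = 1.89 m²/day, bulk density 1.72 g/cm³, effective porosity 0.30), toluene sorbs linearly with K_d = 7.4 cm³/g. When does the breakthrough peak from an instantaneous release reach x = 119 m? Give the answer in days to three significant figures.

Retardation factor R = 1 + ρ_b·K_d/n = 1 + 1.72 × 7.4/0.30 = 43.43.
Sorption retards both mechanisms: v_R = v/R = 0.02395 m/day, D_R = D/R = 0.04352 m²/day.
Peak time from v_R²t² + 2D_R t − x² = 0: t = (√(D_R² + v_R²x²) − D_R)/v_R².
√(D_R² + v_R²x²) = √(0.04352² + 0.02395² × 119²) = 2.850; v_R² = 0.0005736.
t = (2.850 − 0.04352)/0.0005736 = 4890 days.

4890 days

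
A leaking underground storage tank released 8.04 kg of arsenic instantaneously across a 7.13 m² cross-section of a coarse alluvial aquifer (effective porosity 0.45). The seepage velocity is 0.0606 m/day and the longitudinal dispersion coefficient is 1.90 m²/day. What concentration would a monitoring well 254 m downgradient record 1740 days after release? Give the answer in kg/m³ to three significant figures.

0.00232 kg/m³

For an instantaneous plane source, C(x,t) = M/(n_e·A·√(4πDt)) · exp(−(x−vt)²/(4Dt)), with n_e·A the pore (flow) area.
Plume center vt = 0.0606 × 1740 = 105.444 m, so the well at 254 m is 148.556 m downgradient of the peak.
√(4πDt) = 203.8 m, giving peak height M/(n_e·A·√(4πDt)) = 8.04/(0.45 × 7.13 × 203.8) = 0.01230 kg/m³.
(x−vt)²/(4Dt) = (148.556)²/(4 × 1.90 × 1740) = 1.669; exp(−1.669) = 0.1884.
C = 0.01230 × 0.1884 = 0.00232 kg/m³.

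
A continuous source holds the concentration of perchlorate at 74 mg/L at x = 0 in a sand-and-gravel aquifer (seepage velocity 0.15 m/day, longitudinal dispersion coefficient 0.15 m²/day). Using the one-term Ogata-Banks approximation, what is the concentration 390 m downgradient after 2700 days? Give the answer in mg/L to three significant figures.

For a continuous step input, C/C₀ ≈ ½·erfc((x−vt)/(2√(Dt))).
vt = 0.15 × 2700 = 405 m and 2√(Dt) = 2√(0.15 × 2700) = 40.25 m.
Argument (x−vt)/(2√(Dt)) = (390 − 405)/40.25 = -0.3727; ½·erfc(-0.3727) = 0.7009.
C = 74 × 0.7009 = 51.9 mg/L.

51.9 mg/L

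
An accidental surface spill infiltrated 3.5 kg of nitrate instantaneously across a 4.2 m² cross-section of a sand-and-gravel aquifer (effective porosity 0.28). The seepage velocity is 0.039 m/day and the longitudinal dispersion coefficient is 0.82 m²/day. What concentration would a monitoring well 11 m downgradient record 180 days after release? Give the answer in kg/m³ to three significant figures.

0.0673 kg/m³

For an instantaneous plane source, C(x,t) = M/(n_e·A·√(4πDt)) · exp(−(x−vt)²/(4Dt)), with n_e·A the pore (flow) area.
Plume center vt = 0.039 × 180 = 7.02 m, so the well at 11 m is 3.98 m downgradient of the peak.
√(4πDt) = 43.07 m, giving peak height M/(n_e·A·√(4πDt)) = 3.5/(0.28 × 4.2 × 43.07) = 0.06910 kg/m³.
(x−vt)²/(4Dt) = (3.98)²/(4 × 0.82 × 180) = 0.02683; exp(−0.02683) = 0.9735.
C = 0.06910 × 0.9735 = 0.0673 kg/m³.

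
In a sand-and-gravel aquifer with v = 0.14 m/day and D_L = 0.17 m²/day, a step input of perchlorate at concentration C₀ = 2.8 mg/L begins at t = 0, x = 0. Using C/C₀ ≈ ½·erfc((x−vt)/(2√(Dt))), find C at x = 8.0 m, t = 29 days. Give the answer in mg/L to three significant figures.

For a continuous step input, C/C₀ ≈ ½·erfc((x−vt)/(2√(Dt))).
vt = 0.14 × 29 = 4.06 m and 2√(Dt) = 2√(0.17 × 29) = 4.441 m.
Argument (x−vt)/(2√(Dt)) = (8.0 − 4.06)/4.441 = 0.8872; ½·erfc(0.8872) = 0.1048.
C = 2.8 × 0.1048 = 0.293 mg/L.

0.293 mg/L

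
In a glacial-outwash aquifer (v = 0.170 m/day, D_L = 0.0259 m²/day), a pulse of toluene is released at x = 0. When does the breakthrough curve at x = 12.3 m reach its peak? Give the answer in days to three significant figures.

For the 1D instantaneous-source solution, setting ∂C/∂t = 0 at fixed x gives v²t² + 2Dt − x² = 0, so t = (√(D² + v²x²) − D)/v².
√(D² + v²x²) = √(0.0259² + 0.170² × 12.3²) = 2.091; v² = 0.0289.
t = (2.091 − 0.0259)/0.0289 = 71.5 days (vs. the pure-advection estimate x/v = 72.4 d).

71.5 days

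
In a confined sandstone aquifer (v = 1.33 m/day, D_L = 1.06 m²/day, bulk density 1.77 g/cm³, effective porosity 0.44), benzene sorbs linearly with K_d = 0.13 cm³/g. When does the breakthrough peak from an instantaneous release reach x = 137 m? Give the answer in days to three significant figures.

156 days

Retardation factor R = 1 + ρ_b·K_d/n = 1 + 1.77 × 0.13/0.44 = 1.523.
Sorption retards both mechanisms: v_R = v/R = 0.8733 m/day, D_R = D/R = 0.6960 m²/day.
Peak time from v_R²t² + 2D_R t − x² = 0: t = (√(D_R² + v_R²x²) − D_R)/v_R².
√(D_R² + v_R²x²) = √(0.6960² + 0.8733² × 137²) = 119.6; v_R² = 0.7627.
t = (119.6 − 0.6960)/0.7627 = 156 days.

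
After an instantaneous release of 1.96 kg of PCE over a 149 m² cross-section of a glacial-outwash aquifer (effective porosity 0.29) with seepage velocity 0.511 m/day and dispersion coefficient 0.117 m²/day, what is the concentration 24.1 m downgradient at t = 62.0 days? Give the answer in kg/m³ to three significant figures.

For an instantaneous plane source, C(x,t) = M/(n_e·A·√(4πDt)) · exp(−(x−vt)²/(4Dt)), with n_e·A the pore (flow) area.
Plume center vt = 0.511 × 62.0 = 31.682 m, so the well at 24.1 m is 7.582 m upgradient of the peak.
√(4πDt) = 9.548 m, giving peak height M/(n_e·A·√(4πDt)) = 1.96/(0.29 × 149 × 9.548) = 0.004751 kg/m³.
(x−vt)²/(4Dt) = (-7.582)²/(4 × 0.117 × 62.0) = 1.981; exp(−1.981) = 0.1379.
C = 0.004751 × 0.1379 = 0.000655 kg/m³.

0.000655 kg/m³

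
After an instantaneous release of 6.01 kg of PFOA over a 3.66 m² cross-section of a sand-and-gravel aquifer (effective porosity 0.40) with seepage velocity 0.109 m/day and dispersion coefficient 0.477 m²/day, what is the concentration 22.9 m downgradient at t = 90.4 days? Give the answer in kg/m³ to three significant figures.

0.0657 kg/m³

For an instantaneous plane source, C(x,t) = M/(n_e·A·√(4πDt)) · exp(−(x−vt)²/(4Dt)), with n_e·A the pore (flow) area.
Plume center vt = 0.109 × 90.4 = 9.8536 m, so the well at 22.9 m is 13.0464 m downgradient of the peak.
√(4πDt) = 23.28 m, giving peak height M/(n_e·A·√(4πDt)) = 6.01/(0.40 × 3.66 × 23.28) = 0.1763 kg/m³.
(x−vt)²/(4Dt) = (13.0464)²/(4 × 0.477 × 90.4) = 0.9868; exp(−0.9868) = 0.3728.
C = 0.1763 × 0.3728 = 0.0657 kg/m³.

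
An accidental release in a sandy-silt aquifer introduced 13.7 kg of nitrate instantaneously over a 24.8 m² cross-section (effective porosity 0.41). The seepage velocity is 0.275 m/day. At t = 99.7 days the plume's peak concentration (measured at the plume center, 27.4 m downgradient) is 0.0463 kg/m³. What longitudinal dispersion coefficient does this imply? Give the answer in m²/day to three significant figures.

At the plume center C_max = M/(n_e·A·√(4πDt)), so D = M²/(4πt·(n_e·A·C_max)²).
n_e·A·C_max = 0.41 × 24.8 × 0.0463 = 0.4708 kg/m.
D = 13.7²/(4π × 99.7 × 0.4708²) = 0.676 m²/day.

0.676 m²/day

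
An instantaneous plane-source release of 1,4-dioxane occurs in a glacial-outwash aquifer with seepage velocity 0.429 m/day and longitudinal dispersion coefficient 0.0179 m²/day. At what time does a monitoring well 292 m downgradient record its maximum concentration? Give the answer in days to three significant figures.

681 days

For the 1D instantaneous-source solution, setting ∂C/∂t = 0 at fixed x gives v²t² + 2Dt − x² = 0, so t = (√(D² + v²x²) − D)/v².
√(D² + v²x²) = √(0.0179² + 0.429² × 292²) = 125.3; v² = 0.184041.
t = (125.3 − 0.0179)/0.184041 = 681 days (vs. the pure-advection estimate x/v = 681 d).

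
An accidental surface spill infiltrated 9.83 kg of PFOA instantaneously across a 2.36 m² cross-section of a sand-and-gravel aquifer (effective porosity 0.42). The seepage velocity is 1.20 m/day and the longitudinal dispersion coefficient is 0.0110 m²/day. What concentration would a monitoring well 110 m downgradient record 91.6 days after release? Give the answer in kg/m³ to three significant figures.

For an instantaneous plane source, C(x,t) = M/(n_e·A·√(4πDt)) · exp(−(x−vt)²/(4Dt)), with n_e·A the pore (flow) area.
Plume center vt = 1.20 × 91.6 = 109.92 m, so the well at 110 m is 0.08 m downgradient of the peak.
√(4πDt) = 3.558 m, giving peak height M/(n_e·A·√(4πDt)) = 9.83/(0.42 × 2.36 × 3.558) = 2.787 kg/m³.
(x−vt)²/(4Dt) = (0.08)²/(4 × 0.0110 × 91.6) = 0.001588; exp(−0.001588) = 0.9984.
C = 2.787 × 0.9984 = 2.78 kg/m³.

2.78 kg/m³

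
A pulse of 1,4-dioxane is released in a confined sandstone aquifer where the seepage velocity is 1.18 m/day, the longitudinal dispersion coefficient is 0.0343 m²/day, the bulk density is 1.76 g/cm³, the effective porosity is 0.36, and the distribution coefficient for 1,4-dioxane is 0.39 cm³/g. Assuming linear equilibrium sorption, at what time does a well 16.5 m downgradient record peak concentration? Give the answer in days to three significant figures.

Retardation factor R = 1 + ρ_b·K_d/n = 1 + 1.76 × 0.39/0.36 = 2.907.
Sorption retards both mechanisms: v_R = v/R = 0.4059 m/day, D_R = D/R = 0.01180 m²/day.
Peak time from v_R²t² + 2D_R t − x² = 0: t = (√(D_R² + v_R²x²) − D_R)/v_R².
√(D_R² + v_R²x²) = √(0.01180² + 0.4059² × 16.5²) = 6.697; v_R² = 0.1648.
t = (6.697 − 0.01180)/0.1648 = 40.6 days.

40.6 days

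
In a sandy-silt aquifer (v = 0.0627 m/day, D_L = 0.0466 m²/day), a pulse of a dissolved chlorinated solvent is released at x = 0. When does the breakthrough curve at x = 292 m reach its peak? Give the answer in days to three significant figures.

4650 days

For the 1D instantaneous-source solution, setting ∂C/∂t = 0 at fixed x gives v²t² + 2Dt − x² = 0, so t = (√(D² + v²x²) − D)/v².
√(D² + v²x²) = √(0.0466² + 0.0627² × 292²) = 18.31; v² = 0.00393129.
t = (18.31 − 0.0466)/0.00393129 = 4650 days (vs. the pure-advection estimate x/v = 4660 d).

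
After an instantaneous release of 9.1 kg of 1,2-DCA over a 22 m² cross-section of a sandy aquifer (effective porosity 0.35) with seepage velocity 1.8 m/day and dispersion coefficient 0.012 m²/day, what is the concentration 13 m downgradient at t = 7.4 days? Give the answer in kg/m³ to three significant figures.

For an instantaneous plane source, C(x,t) = M/(n_e·A·√(4πDt)) · exp(−(x−vt)²/(4Dt)), with n_e·A the pore (flow) area.
Plume center vt = 1.8 × 7.4 = 13.32 m, so the well at 13 m is 0.32 m upgradient of the peak.
√(4πDt) = 1.056 m, giving peak height M/(n_e·A·√(4πDt)) = 9.1/(0.35 × 22 × 1.056) = 1.119 kg/m³.
(x−vt)²/(4Dt) = (-0.32)²/(4 × 0.012 × 7.4) = 0.2883; exp(−0.2883) = 0.7495.
C = 1.119 × 0.7495 = 0.839 kg/m³.

0.839 kg/m³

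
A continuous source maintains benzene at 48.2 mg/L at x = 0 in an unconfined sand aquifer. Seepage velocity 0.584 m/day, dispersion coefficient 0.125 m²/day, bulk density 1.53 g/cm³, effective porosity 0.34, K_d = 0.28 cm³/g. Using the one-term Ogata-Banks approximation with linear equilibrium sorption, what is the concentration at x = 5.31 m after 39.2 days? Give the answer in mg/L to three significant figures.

47.7 mg/L

Retardation factor R = 1 + ρ_b·K_d/n = 1 + 1.53 × 0.28/0.34 = 2.260.
Sorption retards both mechanisms: v_R = v/R = 0.2584 m/day, D_R = D/R = 0.05531 m²/day.
v_R·t = 0.2584 × 39.2 = 10.12928 m; 2√(D_R t) = 2.945 m; argument = (5.31 − 10.12928)/2.945 = -1.636.
C = C₀ × ½·erfc(-1.636) = 48.2 × 0.9897 = 47.7 mg/L.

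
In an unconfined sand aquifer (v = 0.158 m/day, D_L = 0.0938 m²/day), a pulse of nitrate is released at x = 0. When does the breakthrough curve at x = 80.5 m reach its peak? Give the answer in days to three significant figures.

For the 1D instantaneous-source solution, setting ∂C/∂t = 0 at fixed x gives v²t² + 2Dt − x² = 0, so t = (√(D² + v²x²) − D)/v².
√(D² + v²x²) = √(0.0938² + 0.158² × 80.5²) = 12.72; v² = 0.024964.
t = (12.72 − 0.0938)/0.024964 = 506 days (vs. the pure-advection estimate x/v = 509 d).

506 days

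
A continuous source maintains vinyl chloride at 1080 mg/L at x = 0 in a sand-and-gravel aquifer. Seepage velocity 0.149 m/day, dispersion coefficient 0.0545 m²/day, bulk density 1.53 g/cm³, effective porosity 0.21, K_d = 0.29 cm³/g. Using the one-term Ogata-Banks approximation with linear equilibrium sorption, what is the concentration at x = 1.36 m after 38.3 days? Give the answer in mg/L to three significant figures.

Retardation factor R = 1 + ρ_b·K_d/n = 1 + 1.53 × 0.29/0.21 = 3.113.
Sorption retards both mechanisms: v_R = v/R = 0.04786 m/day, D_R = D/R = 0.01751 m²/day.
v_R·t = 0.04786 × 38.3 = 1.833038 m; 2√(D_R t) = 1.638 m; argument = (1.36 − 1.833038)/1.638 = -0.2888.
C = C₀ × ½·erfc(-0.2888) = 1080 × 0.6585 = 711 mg/L.

711 mg/L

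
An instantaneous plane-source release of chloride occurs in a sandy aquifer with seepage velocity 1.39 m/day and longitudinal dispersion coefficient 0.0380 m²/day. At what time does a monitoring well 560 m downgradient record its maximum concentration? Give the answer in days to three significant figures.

For the 1D instantaneous-source solution, setting ∂C/∂t = 0 at fixed x gives v²t² + 2Dt − x² = 0, so t = (√(D² + v²x²) − D)/v².
√(D² + v²x²) = √(0.0380² + 1.39² × 560²) = 778.4; v² = 1.9321.
t = (778.4 − 0.0380)/1.9321 = 403 days (vs. the pure-advection estimate x/v = 403 d).

403 days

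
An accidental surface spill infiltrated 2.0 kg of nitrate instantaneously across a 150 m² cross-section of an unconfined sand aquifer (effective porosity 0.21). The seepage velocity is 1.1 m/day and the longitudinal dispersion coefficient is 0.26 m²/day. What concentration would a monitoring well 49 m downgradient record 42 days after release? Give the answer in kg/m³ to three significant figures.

For an instantaneous plane source, C(x,t) = M/(n_e·A·√(4πDt)) · exp(−(x−vt)²/(4Dt)), with n_e·A the pore (flow) area.
Plume center vt = 1.1 × 42 = 46.2 m, so the well at 49 m is 2.8 m downgradient of the peak.
√(4πDt) = 11.71 m, giving peak height M/(n_e·A·√(4πDt)) = 2.0/(0.21 × 150 × 11.71) = 0.005422 kg/m³.
(x−vt)²/(4Dt) = (2.8)²/(4 × 0.26 × 42) = 0.1795; exp(−0.1795) = 0.8357.
C = 0.005422 × 0.8357 = 0.00453 kg/m³.

0.00453 kg/m³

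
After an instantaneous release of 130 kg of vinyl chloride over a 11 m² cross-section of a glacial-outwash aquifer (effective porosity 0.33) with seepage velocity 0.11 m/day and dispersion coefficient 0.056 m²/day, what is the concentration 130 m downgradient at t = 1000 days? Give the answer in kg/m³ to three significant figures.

0.226 kg/m³

For an instantaneous plane source, C(x,t) = M/(n_e·A·√(4πDt)) · exp(−(x−vt)²/(4Dt)), with n_e·A the pore (flow) area.
Plume center vt = 0.11 × 1000 = 110 m, so the well at 130 m is 20 m downgradient of the peak.
√(4πDt) = 26.53 m, giving peak height M/(n_e·A·√(4πDt)) = 130/(0.33 × 11 × 26.53) = 1.350 kg/m³.
(x−vt)²/(4Dt) = (20)²/(4 × 0.056 × 1000) = 1.786; exp(−1.786) = 0.1676.
C = 1.350 × 0.1676 = 0.226 kg/m³.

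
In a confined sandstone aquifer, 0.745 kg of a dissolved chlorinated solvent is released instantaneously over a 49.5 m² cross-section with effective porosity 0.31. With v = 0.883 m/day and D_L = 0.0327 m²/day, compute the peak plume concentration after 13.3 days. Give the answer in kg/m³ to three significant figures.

The peak of an instantaneous 1D plume sits at x = vt; there the Gaussian factor is 1 and C_max = M/(n_e·A·√(4πDt)), where n_e·A is the pore area the mass is dissolved in.
√(4πDt) = √(4π × 0.0327 × 13.3) = 2.338 m, so C_max = 0.745/(0.31 × 49.5 × 2.338) = 0.0208 kg/m³.

0.0208 kg/m³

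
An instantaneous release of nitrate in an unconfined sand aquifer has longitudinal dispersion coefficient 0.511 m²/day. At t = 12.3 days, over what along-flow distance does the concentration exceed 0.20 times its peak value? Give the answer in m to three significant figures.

The plume is Gaussian with σ = √(2Dt) = √(2 × 0.511 × 12.3) = 3.546 m.
C/C_peak = exp(−Δx²/(2σ²)) = 0.20 ⇒ Δx = σ·√(−2 ln 0.20) = 3.546 × 1.794 = 6.362 m.
Width = 2Δx = 12.7 m.

12.7 m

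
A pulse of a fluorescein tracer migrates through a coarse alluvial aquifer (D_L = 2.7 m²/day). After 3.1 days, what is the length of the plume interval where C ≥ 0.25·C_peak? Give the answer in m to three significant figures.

13.6 m

The plume is Gaussian with σ = √(2Dt) = √(2 × 2.7 × 3.1) = 4.091 m.
C/C_peak = exp(−Δx²/(2σ²)) = 0.25 ⇒ Δx = σ·√(−2 ln 0.25) = 4.091 × 1.665 = 6.812 m.
Width = 2Δx = 13.6 m.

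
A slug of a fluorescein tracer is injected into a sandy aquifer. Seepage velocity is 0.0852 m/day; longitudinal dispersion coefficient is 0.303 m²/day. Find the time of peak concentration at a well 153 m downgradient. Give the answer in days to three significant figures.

For the 1D instantaneous-source solution, setting ∂C/∂t = 0 at fixed x gives v²t² + 2Dt − x² = 0, so t = (√(D² + v²x²) − D)/v².
√(D² + v²x²) = √(0.303² + 0.0852² × 153²) = 13.04; v² = 0.00725904.
t = (13.04 − 0.303)/0.00725904 = 1750 days (vs. the pure-advection estimate x/v = 1800 d).

1750 days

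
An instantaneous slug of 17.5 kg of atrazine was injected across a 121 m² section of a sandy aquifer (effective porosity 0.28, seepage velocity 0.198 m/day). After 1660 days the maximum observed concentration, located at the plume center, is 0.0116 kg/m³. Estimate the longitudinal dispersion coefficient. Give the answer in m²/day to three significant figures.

0.0951 m²/day

At the plume center C_max = M/(n_e·A·√(4πDt)), so D = M²/(4πt·(n_e·A·C_max)²).
n_e·A·C_max = 0.28 × 121 × 0.0116 = 0.3930 kg/m.
D = 17.5²/(4π × 1660 × 0.3930²) = 0.0951 m²/day.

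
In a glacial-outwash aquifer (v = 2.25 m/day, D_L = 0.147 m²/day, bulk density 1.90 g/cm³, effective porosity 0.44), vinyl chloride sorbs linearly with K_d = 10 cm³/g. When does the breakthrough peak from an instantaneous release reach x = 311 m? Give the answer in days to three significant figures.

Retardation factor R = 1 + ρ_b·K_d/n = 1 + 1.90 × 10/0.44 = 44.18.
Sorption retards both mechanisms: v_R = v/R = 0.05093 m/day, D_R = D/R = 0.003327 m²/day.
Peak time from v_R²t² + 2D_R t − x² = 0: t = (√(D_R² + v_R²x²) − D_R)/v_R².
√(D_R² + v_R²x²) = √(0.003327² + 0.05093² × 311²) = 15.84; v_R² = 0.002594.
t = (15.84 − 0.003327)/0.002594 = 6110 days.

6110 days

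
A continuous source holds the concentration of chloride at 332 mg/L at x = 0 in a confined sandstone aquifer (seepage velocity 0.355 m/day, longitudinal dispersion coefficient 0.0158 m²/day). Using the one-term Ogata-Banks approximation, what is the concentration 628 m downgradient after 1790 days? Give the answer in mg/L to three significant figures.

279 mg/L

For a continuous step input, C/C₀ ≈ ½·erfc((x−vt)/(2√(Dt))).
vt = 0.355 × 1790 = 635.45 m and 2√(Dt) = 2√(0.0158 × 1790) = 10.64 m.
Argument (x−vt)/(2√(Dt)) = (628 − 635.45)/10.64 = -0.7002; ½·erfc(-0.7002) = 0.8390.
C = 332 × 0.8390 = 279 mg/L.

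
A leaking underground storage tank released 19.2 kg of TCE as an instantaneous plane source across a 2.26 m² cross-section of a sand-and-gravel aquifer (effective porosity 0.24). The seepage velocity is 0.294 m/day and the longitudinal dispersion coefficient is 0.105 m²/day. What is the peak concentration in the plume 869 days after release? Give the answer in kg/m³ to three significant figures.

The peak of an instantaneous 1D plume sits at x = vt; there the Gaussian factor is 1 and C_max = M/(n_e·A·√(4πDt)), where n_e·A is the pore area the mass is dissolved in.
√(4πDt) = √(4π × 0.105 × 869) = 33.86 m, so C_max = 19.2/(0.24 × 2.26 × 33.86) = 1.05 kg/m³.

1.05 kg/m³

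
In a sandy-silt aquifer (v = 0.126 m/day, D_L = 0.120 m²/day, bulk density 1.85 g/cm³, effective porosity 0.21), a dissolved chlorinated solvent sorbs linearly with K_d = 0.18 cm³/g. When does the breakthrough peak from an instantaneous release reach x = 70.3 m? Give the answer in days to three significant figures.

1420 days

Retardation factor R = 1 + ρ_b·K_d/n = 1 + 1.85 × 0.18/0.21 = 2.586.
Sorption retards both mechanisms: v_R = v/R = 0.04872 m/day, D_R = D/R = 0.04640 m²/day.
Peak time from v_R²t² + 2D_R t − x² = 0: t = (√(D_R² + v_R²x²) − D_R)/v_R².
√(D_R² + v_R²x²) = √(0.04640² + 0.04872² × 70.3²) = 3.425; v_R² = 0.002374.
t = (3.425 − 0.04640)/0.002374 = 1420 days.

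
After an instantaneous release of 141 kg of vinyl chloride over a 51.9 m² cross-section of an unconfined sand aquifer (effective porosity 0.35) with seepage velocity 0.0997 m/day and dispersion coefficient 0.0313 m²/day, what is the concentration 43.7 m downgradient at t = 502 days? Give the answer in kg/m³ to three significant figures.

0.291 kg/m³

For an instantaneous plane source, C(x,t) = M/(n_e·A·√(4πDt)) · exp(−(x−vt)²/(4Dt)), with n_e·A the pore (flow) area.
Plume center vt = 0.0997 × 502 = 50.0494 m, so the well at 43.7 m is 6.3494 m upgradient of the peak.
√(4πDt) = 14.05 m, giving peak height M/(n_e·A·√(4πDt)) = 141/(0.35 × 51.9 × 14.05) = 0.5525 kg/m³.
(x−vt)²/(4Dt) = (-6.3494)²/(4 × 0.0313 × 502) = 0.6414; exp(−0.6414) = 0.5266.
C = 0.5525 × 0.5266 = 0.291 kg/m³.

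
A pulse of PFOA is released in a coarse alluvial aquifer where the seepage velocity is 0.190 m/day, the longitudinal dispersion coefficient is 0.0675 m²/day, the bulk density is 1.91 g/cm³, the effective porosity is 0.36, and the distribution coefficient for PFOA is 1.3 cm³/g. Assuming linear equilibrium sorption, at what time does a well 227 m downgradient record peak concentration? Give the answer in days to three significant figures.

Retardation factor R = 1 + ρ_b·K_d/n = 1 + 1.91 × 1.3/0.36 = 7.897.
Sorption retards both mechanisms: v_R = v/R = 0.02406 m/day, D_R = D/R = 0.008548 m²/day.
Peak time from v_R²t² + 2D_R t − x² = 0: t = (√(D_R² + v_R²x²) − D_R)/v_R².
√(D_R² + v_R²x²) = √(0.008548² + 0.02406² × 227²) = 5.462; v_R² = 0.0005789.
t = (5.462 − 0.008548)/0.0005789 = 9420 days.

9420 days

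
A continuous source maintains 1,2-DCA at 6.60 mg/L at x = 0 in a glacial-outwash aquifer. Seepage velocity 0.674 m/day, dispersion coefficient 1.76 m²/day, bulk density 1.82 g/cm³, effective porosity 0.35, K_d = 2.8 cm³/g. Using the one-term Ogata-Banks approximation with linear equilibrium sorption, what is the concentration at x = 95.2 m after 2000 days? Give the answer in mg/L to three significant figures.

Retardation factor R = 1 + ρ_b·K_d/n = 1 + 1.82 × 2.8/0.35 = 15.56.
Sorption retards both mechanisms: v_R = v/R = 0.04332 m/day, D_R = D/R = 0.1131 m²/day.
v_R·t = 0.04332 × 2000 = 86.64 m; 2√(D_R t) = 30.08 m; argument = (95.2 − 86.64)/30.08 = 0.2846.
C = C₀ × ½·erfc(0.2846) = 6.60 × 0.3437 = 2.27 mg/L.

2.27 mg/L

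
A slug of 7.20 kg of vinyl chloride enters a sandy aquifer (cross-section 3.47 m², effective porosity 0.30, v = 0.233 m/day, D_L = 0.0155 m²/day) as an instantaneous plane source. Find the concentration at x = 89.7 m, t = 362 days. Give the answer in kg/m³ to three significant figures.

For an instantaneous plane source, C(x,t) = M/(n_e·A·√(4πDt)) · exp(−(x−vt)²/(4Dt)), with n_e·A the pore (flow) area.
Plume center vt = 0.233 × 362 = 84.346 m, so the well at 89.7 m is 5.354 m downgradient of the peak.
√(4πDt) = 8.397 m, giving peak height M/(n_e·A·√(4πDt)) = 7.20/(0.30 × 3.47 × 8.397) = 0.8237 kg/m³.
(x−vt)²/(4Dt) = (5.354)²/(4 × 0.0155 × 362) = 1.277; exp(−1.277) = 0.2789.
C = 0.8237 × 0.2789 = 0.230 kg/m³.

0.230 kg/m³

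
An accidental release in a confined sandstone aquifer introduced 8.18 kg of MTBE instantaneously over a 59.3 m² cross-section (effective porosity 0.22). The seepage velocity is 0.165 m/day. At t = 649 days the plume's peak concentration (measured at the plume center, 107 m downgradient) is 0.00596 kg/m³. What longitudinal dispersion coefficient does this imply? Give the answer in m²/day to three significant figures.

1.36 m²/day

At the plume center C_max = M/(n_e·A·√(4πDt)), so D = M²/(4πt·(n_e·A·C_max)²).
n_e·A·C_max = 0.22 × 59.3 × 0.00596 = 0.07775 kg/m.
D = 8.18²/(4π × 649 × 0.07775²) = 1.36 m²/day.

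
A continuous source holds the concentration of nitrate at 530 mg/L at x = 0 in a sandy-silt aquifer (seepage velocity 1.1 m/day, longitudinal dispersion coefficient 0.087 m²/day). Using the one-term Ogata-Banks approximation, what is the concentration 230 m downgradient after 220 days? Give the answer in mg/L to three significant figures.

For a continuous step input, C/C₀ ≈ ½·erfc((x−vt)/(2√(Dt))).
vt = 1.1 × 220 = 242 m and 2√(Dt) = 2√(0.087 × 220) = 8.750 m.
Argument (x−vt)/(2√(Dt)) = (230 − 242)/8.750 = -1.371; ½·erfc(-1.371) = 0.9737.
C = 530 × 0.9737 = 516 mg/L.

516 mg/L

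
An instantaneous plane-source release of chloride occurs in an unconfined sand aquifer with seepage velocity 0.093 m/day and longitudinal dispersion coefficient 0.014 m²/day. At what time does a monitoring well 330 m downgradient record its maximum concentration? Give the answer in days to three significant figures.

3550 days

For the 1D instantaneous-source solution, setting ∂C/∂t = 0 at fixed x gives v²t² + 2Dt − x² = 0, so t = (√(D² + v²x²) − D)/v².
√(D² + v²x²) = √(0.014² + 0.093² × 330²) = 30.69; v² = 0.008649.
t = (30.69 − 0.014)/0.008649 = 3550 days (vs. the pure-advection estimate x/v = 3550 d).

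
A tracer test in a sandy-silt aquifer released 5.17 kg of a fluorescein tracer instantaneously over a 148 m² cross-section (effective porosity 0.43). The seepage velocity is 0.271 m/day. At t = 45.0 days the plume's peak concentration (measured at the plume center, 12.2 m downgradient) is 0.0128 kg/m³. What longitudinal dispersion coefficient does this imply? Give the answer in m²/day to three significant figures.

At the plume center C_max = M/(n_e·A·√(4πDt)), so D = M²/(4πt·(n_e·A·C_max)²).
n_e·A·C_max = 0.43 × 148 × 0.0128 = 0.8146 kg/m.
D = 5.17²/(4π × 45.0 × 0.8146²) = 0.0712 m²/day.

0.0712 m²/day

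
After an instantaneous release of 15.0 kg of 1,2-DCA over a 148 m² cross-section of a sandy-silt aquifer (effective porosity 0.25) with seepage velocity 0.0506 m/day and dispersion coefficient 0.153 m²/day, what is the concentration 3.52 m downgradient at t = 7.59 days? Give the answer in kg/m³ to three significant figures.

0.0128 kg/m³

For an instantaneous plane source, C(x,t) = M/(n_e·A·√(4πDt)) · exp(−(x−vt)²/(4Dt)), with n_e·A the pore (flow) area.
Plume center vt = 0.0506 × 7.59 = 0.384054 m, so the well at 3.52 m is 3.135946 m downgradient of the peak.
√(4πDt) = 3.820 m, giving peak height M/(n_e·A·√(4πDt)) = 15.0/(0.25 × 148 × 3.820) = 0.1061 kg/m³.
(x−vt)²/(4Dt) = (3.135946)²/(4 × 0.153 × 7.59) = 2.117; exp(−2.117) = 0.1204.
C = 0.1061 × 0.1204 = 0.0128 kg/m³.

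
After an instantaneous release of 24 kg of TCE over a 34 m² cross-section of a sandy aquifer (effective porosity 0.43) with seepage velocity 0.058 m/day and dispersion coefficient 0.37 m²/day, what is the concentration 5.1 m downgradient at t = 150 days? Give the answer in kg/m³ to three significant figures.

For an instantaneous plane source, C(x,t) = M/(n_e·A·√(4πDt)) · exp(−(x−vt)²/(4Dt)), with n_e·A the pore (flow) area.
Plume center vt = 0.058 × 150 = 8.7 m, so the well at 5.1 m is 3.6 m upgradient of the peak.
√(4πDt) = 26.41 m, giving peak height M/(n_e·A·√(4πDt)) = 24/(0.43 × 34 × 26.41) = 0.06216 kg/m³.
(x−vt)²/(4Dt) = (-3.6)²/(4 × 0.37 × 150) = 0.05838; exp(−0.05838) = 0.9433.
C = 0.06216 × 0.9433 = 0.0586 kg/m³.

0.0586 kg/m³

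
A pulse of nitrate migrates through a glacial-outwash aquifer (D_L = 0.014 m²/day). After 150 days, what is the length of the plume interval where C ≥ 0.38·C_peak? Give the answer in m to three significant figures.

The plume is Gaussian with σ = √(2Dt) = √(2 × 0.014 × 150) = 2.049 m.
C/C_peak = exp(−Δx²/(2σ²)) = 0.38 ⇒ Δx = σ·√(−2 ln 0.38) = 2.049 × 1.391 = 2.850 m.
Width = 2Δx = 5.70 m.

5.70 m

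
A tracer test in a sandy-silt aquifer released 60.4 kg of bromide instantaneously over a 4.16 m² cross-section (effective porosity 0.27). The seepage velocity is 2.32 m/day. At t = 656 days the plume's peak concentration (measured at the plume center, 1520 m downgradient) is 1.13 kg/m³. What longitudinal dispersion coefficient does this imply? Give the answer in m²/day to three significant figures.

0.275 m²/day

At the plume center C_max = M/(n_e·A·√(4πDt)), so D = M²/(4πt·(n_e·A·C_max)²).
n_e·A·C_max = 0.27 × 4.16 × 1.13 = 1.269 kg/m.
D = 60.4²/(4π × 656 × 1.269²) = 0.275 m²/day.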